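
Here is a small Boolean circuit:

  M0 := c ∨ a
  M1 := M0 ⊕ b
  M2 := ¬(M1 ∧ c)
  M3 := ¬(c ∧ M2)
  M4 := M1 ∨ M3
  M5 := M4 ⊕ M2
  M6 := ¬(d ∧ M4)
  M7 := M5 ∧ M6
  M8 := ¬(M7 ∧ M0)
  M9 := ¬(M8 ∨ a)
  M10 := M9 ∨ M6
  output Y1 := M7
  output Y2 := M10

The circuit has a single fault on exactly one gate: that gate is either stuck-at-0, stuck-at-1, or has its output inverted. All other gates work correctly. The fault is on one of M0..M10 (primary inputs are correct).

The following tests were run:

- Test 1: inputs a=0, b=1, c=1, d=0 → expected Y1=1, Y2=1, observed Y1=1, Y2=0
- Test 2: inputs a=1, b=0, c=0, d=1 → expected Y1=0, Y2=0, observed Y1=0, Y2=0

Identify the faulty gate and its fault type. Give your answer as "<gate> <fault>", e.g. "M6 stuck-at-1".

Fault-free values for test 1 (a=0, b=1, c=1, d=0): M0=1, M1=0, M2=1, M3=0, M4=0, M5=1, M6=1, M7=1, M8=0, M9=1, M10=1, giving Y1=1, Y2=1. Observed Y1=1, Y2=0.
Test 1: faults giving observed Y1=1, Y2=0 are {M10 stuck-at-0, M10 inverted output}.
Test 2 (a=1, b=0, c=0, d=1): fault-free M0=1, M1=1, M2=1, M3=1, M4=1, M5=0, M6=0, M7=0, M8=1, M9=0, M10=0 → Y1=0, Y2=0; observed Y1=0, Y2=0. Eliminates M10 inverted output.
Only M10 stuck-at-0 is consistent with every test.

M10 stuck-at-0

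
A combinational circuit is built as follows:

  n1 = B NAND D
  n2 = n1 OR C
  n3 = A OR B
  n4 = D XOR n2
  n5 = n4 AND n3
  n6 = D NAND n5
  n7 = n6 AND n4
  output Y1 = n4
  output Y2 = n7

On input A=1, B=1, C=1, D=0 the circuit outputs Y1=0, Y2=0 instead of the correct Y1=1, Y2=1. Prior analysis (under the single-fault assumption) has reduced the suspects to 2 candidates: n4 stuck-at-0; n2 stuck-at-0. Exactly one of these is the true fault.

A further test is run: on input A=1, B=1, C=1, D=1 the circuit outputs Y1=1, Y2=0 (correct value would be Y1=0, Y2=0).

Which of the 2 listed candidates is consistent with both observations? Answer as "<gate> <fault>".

Evaluate each candidate on input A=1, B=1, C=1, D=1:
  n4 stuck-at-0: n1=0, n2=1, n3=1, n4=0 [stuck-at-0], n5=0, n6=1, n7=0 → Y1=0, Y2=0 — eliminated
  n2 stuck-at-0: n1=0, n2=0 [stuck-at-0], n3=1, n4=1, n5=1, n6=0, n7=0 → Y1=1, Y2=0 — matches
Only n2 stuck-at-0 reproduces the observed Y1=1, Y2=0.

n2 stuck-at-0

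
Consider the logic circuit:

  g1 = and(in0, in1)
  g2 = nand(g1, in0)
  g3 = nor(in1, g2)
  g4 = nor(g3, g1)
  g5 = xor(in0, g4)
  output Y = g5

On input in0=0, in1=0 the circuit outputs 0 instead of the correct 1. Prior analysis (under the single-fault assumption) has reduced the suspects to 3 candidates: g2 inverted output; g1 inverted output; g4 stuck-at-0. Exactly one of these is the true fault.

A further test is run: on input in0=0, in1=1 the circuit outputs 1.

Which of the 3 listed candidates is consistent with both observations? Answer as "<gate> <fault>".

g2 inverted output

Evaluate each candidate on input in0=0, in1=1:
  g2 inverted output: g1=0, g2=0 [inverted output], g3=0, g4=1, g5=1 → 1 — matches
  g1 inverted output: g1=1 [inverted output], g2=1, g3=0, g4=0, g5=0 → 0 — eliminated
  g4 stuck-at-0: g1=0, g2=1, g3=0, g4=0 [stuck-at-0], g5=0 → 0 — eliminated
Only g2 inverted output reproduces the observed 1.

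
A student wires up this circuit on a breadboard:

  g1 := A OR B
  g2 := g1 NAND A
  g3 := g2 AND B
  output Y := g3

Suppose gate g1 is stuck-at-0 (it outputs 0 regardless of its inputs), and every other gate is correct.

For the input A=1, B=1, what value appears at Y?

Propagate with g1 forced: g1=0 [stuck-at-0], g2=1, g3=1.
So Y = 1. (Without the fault it would be 0.)

1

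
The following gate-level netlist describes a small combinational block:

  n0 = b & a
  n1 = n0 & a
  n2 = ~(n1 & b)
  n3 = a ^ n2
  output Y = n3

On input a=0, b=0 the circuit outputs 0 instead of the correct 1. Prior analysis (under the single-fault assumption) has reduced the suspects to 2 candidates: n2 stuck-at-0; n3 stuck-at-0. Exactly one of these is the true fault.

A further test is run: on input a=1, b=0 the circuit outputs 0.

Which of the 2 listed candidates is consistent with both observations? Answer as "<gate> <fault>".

n3 stuck-at-0

Evaluate each candidate on input a=1, b=0:
  n2 stuck-at-0: n0=0, n1=0, n2=0 [stuck-at-0], n3=1 → 1 — eliminated
  n3 stuck-at-0: n0=0, n1=0, n2=1, n3=0 [stuck-at-0] → 0 — matches
Only n3 stuck-at-0 reproduces the observed 0.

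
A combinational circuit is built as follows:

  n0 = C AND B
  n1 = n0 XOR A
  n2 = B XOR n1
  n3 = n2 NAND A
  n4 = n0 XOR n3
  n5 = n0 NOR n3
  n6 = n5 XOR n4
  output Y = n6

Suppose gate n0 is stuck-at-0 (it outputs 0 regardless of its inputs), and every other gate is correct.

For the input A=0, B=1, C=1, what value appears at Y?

1

Propagate with n0 forced: n0=0 [stuck-at-0], n1=0, n2=1, n3=1, n4=1, n5=0, n6=1.
So Y = 1. (Without the fault it would be 0.)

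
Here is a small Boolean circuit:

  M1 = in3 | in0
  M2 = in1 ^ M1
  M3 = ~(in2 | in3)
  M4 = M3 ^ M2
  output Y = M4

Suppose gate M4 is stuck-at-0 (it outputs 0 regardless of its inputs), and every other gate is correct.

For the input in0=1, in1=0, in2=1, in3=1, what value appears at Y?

0

Propagate with M4 forced: M1=1, M2=1, M3=0, M4=0 [stuck-at-0].
So Y = 0. (Without the fault it would be 1.)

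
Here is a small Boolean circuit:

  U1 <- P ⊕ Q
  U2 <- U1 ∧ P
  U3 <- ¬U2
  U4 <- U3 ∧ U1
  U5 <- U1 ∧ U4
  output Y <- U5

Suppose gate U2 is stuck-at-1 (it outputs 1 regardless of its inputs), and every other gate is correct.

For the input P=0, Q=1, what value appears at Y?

Propagate with U2 forced: U1=1, U2=1 [stuck-at-1], U3=0, U4=0, U5=0.
So Y = 0. (Without the fault it would be 1.)

0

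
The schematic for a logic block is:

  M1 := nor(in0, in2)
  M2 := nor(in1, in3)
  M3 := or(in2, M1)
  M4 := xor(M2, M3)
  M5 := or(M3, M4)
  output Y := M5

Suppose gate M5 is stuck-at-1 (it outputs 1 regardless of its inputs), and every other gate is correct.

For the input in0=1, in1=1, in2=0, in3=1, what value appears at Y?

Propagate with M5 forced: M1=0, M2=0, M3=0, M4=0, M5=1 [stuck-at-1].
So Y = 1. (Without the fault it would be 0.)

1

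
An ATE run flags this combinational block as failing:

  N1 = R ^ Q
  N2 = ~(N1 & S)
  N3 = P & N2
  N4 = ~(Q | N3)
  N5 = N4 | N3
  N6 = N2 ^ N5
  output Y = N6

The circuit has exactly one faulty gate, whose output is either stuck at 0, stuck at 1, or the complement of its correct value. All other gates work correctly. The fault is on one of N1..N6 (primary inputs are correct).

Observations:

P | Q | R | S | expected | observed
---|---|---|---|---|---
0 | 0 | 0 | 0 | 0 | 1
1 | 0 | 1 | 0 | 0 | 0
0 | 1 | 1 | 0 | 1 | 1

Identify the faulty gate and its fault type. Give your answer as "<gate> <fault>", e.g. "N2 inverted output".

N4 stuck-at-0

Fault-free values for test 1 (P=0, Q=0, R=0, S=0): N1=0, N2=1, N3=0, N4=1, N5=1, N6=0, giving Y=0. Observed 1.
Test 1: faults giving observed 1 are {N2 stuck-at-0, N2 inverted output, N4 stuck-at-0, N4 inverted output, N5 stuck-at-0, N5 inverted output, N6 stuck-at-1, N6 inverted output}.
Test 2 (P=1, Q=0, R=1, S=0): fault-free N1=1, N2=1, N3=1, N4=0, N5=1, N6=0 → 0; observed 0. Eliminates N2 stuck-at-0, N2 inverted output, N5 stuck-at-0, N5 inverted output, N6 stuck-at-1, N6 inverted output.
Test 3 (P=0, Q=1, R=1, S=0): fault-free N1=0, N2=1, N3=0, N4=0, N5=0, N6=1 → 1; observed 1. Eliminates N4 inverted output.
Only N4 stuck-at-0 is consistent with every test.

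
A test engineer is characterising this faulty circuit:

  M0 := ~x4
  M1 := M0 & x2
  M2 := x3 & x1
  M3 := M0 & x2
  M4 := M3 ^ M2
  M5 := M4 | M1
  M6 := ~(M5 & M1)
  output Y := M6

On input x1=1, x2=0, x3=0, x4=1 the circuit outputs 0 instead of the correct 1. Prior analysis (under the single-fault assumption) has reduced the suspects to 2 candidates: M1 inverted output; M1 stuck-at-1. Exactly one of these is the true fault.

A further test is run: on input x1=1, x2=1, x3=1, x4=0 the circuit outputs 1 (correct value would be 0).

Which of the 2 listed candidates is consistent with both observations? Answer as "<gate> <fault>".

Evaluate each candidate on input x1=1, x2=1, x3=1, x4=0:
  M1 inverted output: M0=1, M1=0 [inverted output], M2=1, M3=1, M4=0, M5=0, M6=1 → 1 — matches
  M1 stuck-at-1: M0=1, M1=1 [stuck-at-1], M2=1, M3=1, M4=0, M5=1, M6=0 → 0 — eliminated
Only M1 inverted output reproduces the observed 1.

M1 inverted output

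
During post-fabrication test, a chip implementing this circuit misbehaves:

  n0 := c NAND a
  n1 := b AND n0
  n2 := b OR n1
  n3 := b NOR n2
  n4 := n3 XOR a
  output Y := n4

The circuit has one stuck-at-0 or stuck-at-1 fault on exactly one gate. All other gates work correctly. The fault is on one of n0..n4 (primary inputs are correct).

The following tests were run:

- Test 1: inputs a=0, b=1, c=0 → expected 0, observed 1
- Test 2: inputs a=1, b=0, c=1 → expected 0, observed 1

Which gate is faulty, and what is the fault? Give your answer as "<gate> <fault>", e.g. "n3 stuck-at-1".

Fault-free values for test 1 (a=0, b=1, c=0): n0=1, n1=1, n2=1, n3=0, n4=0, giving Y=0. Observed 1.
Test 1: faults giving observed 1 are {n3 stuck-at-1, n4 stuck-at-1}.
Test 2 (a=1, b=0, c=1): fault-free n0=0, n1=0, n2=0, n3=1, n4=0 → 0; observed 1. Eliminates n3 stuck-at-1.
Only n4 stuck-at-1 is consistent with every test.

n4 stuck-at-1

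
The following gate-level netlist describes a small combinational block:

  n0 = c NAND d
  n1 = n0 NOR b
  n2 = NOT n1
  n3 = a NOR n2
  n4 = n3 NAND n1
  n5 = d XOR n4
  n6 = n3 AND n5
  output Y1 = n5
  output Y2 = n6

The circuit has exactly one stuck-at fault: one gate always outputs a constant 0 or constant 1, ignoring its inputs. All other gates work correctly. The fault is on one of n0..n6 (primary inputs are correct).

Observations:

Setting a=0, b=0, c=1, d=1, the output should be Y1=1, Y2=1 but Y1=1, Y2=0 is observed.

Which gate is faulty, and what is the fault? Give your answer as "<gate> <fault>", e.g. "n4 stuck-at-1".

Fault-free values for test 1 (a=0, b=0, c=1, d=1): n0=0, n1=1, n2=0, n3=1, n4=0, n5=1, n6=1, giving Y1=1, Y2=1. Observed Y1=1, Y2=0.
Test 1: faults giving observed Y1=1, Y2=0 are {n6 stuck-at-0}.
Only n6 stuck-at-0 is consistent with every test.

n6 stuck-at-0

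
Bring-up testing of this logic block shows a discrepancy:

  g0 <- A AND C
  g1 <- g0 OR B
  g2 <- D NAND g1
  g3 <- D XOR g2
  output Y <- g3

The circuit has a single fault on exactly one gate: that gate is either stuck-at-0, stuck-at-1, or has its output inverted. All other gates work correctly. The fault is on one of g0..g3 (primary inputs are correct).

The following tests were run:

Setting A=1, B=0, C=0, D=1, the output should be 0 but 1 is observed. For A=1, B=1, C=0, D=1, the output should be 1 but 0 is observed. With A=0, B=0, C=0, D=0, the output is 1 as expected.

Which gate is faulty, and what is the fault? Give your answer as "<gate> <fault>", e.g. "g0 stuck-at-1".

Fault-free values for test 1 (A=1, B=0, C=0, D=1): g0=0, g1=0, g2=1, g3=0, giving Y=0. Observed 1.
Test 1: faults giving observed 1 are {g0 stuck-at-1, g0 inverted output, g1 stuck-at-1, g1 inverted output, g2 stuck-at-0, g2 inverted output, g3 stuck-at-1, g3 inverted output}.
Test 2 (A=1, B=1, C=0, D=1): fault-free g0=0, g1=1, g2=0, g3=1 → 1; observed 0. Eliminates g0 stuck-at-1, g0 inverted output, g1 stuck-at-1, g2 stuck-at-0, g3 stuck-at-1.
Test 3 (A=0, B=0, C=0, D=0): fault-free g0=0, g1=0, g2=1, g3=1 → 1; observed 1. Eliminates g2 inverted output, g3 inverted output.
Only g1 inverted output is consistent with every test.

g1 inverted output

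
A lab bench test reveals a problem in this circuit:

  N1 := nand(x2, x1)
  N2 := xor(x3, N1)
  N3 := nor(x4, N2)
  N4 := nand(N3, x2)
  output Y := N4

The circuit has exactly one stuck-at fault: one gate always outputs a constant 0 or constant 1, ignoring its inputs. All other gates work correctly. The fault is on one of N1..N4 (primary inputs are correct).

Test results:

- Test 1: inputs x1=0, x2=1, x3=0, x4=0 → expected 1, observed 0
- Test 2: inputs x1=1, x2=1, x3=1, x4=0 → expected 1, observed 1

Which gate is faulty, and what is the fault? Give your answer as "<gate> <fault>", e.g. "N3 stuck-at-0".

Fault-free values for test 1 (x1=0, x2=1, x3=0, x4=0): N1=1, N2=1, N3=0, N4=1, giving Y=1. Observed 0.
Test 1: faults giving observed 0 are {N1 stuck-at-0, N2 stuck-at-0, N3 stuck-at-1, N4 stuck-at-0}.
Test 2 (x1=1, x2=1, x3=1, x4=0): fault-free N1=0, N2=1, N3=0, N4=1 → 1; observed 1. Eliminates N2 stuck-at-0, N3 stuck-at-1, N4 stuck-at-0.
Only N1 stuck-at-0 is consistent with every test.

N1 stuck-at-0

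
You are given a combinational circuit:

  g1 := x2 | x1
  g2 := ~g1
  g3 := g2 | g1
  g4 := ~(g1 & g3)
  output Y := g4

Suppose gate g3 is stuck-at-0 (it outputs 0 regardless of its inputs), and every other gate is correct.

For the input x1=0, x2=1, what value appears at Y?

Propagate with g3 forced: g1=1, g2=0, g3=0 [stuck-at-0], g4=1.
So Y = 1. (Without the fault it would be 0.)

1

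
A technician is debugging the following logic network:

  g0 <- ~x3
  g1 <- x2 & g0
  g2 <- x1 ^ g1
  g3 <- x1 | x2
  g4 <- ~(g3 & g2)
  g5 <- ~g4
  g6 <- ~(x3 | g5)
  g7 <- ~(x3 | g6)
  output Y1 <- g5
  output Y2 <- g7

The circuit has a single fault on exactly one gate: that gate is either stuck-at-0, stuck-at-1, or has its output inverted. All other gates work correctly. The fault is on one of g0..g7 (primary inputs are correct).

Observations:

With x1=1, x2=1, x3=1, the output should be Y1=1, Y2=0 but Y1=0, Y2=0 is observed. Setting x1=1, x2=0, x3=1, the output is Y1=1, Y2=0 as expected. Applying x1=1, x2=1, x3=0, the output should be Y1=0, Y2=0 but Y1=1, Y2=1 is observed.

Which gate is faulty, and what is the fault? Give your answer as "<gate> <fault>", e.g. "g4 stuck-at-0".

Fault-free values for test 1 (x1=1, x2=1, x3=1): g0=0, g1=0, g2=1, g3=1, g4=0, g5=1, g6=0, g7=0, giving Y1=1, Y2=0. Observed Y1=0, Y2=0.
Test 1: faults giving observed Y1=0, Y2=0 are {g0 stuck-at-1, g0 inverted output, g1 stuck-at-1, g1 inverted output, g2 stuck-at-0, g2 inverted output, g3 stuck-at-0, g3 inverted output, g4 stuck-at-1, g4 inverted output, g5 stuck-at-0, g5 inverted output}.
Test 2 (x1=1, x2=0, x3=1): fault-free g0=0, g1=0, g2=1, g3=1, g4=0, g5=1, g6=0, g7=0 → Y1=1, Y2=0; observed Y1=1, Y2=0. Eliminates g1 stuck-at-1, g1 inverted output, g2 stuck-at-0, g2 inverted output, g3 stuck-at-0, g3 inverted output, g4 stuck-at-1, g4 inverted output, g5 stuck-at-0, g5 inverted output.
Test 3 (x1=1, x2=1, x3=0): fault-free g0=1, g1=1, g2=0, g3=1, g4=1, g5=0, g6=1, g7=0 → Y1=0, Y2=0; observed Y1=1, Y2=1. Eliminates g0 stuck-at-1.
Only g0 inverted output is consistent with every test.

g0 inverted output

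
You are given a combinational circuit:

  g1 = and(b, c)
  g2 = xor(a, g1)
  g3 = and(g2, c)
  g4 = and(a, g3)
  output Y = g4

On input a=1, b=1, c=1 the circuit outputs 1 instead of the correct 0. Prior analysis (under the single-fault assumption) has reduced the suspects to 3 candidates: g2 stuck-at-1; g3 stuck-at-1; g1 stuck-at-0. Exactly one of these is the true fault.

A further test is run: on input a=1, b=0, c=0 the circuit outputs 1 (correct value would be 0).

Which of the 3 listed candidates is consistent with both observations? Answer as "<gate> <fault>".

g3 stuck-at-1

Evaluate each candidate on input a=1, b=0, c=0:
  g2 stuck-at-1: g1=0, g2=1 [stuck-at-1], g3=0, g4=0 → 0 — eliminated
  g3 stuck-at-1: g1=0, g2=1, g3=1 [stuck-at-1], g4=1 → 1 — matches
  g1 stuck-at-0: g1=0 [stuck-at-0], g2=1, g3=0, g4=0 → 0 — eliminated
Only g3 stuck-at-1 reproduces the observed 1.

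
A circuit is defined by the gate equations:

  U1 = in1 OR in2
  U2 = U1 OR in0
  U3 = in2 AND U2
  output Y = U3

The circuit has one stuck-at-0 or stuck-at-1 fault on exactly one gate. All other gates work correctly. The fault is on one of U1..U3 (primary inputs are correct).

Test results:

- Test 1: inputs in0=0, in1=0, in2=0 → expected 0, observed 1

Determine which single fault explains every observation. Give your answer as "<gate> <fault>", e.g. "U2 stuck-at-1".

U3 stuck-at-1

Fault-free values for test 1 (in0=0, in1=0, in2=0): U1=0, U2=0, U3=0, giving Y=0. Observed 1.
Test 1: faults giving observed 1 are {U3 stuck-at-1}.
Only U3 stuck-at-1 is consistent with every test.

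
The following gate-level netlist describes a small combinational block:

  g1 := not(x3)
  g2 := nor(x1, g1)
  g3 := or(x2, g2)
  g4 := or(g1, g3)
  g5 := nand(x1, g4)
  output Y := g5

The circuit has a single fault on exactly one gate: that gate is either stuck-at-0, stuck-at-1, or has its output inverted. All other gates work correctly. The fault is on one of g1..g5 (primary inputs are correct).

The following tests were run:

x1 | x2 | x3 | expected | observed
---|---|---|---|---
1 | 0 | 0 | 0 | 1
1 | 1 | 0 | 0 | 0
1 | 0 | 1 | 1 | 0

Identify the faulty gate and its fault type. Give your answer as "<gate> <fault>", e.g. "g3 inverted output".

Fault-free values for test 1 (x1=1, x2=0, x3=0): g1=1, g2=0, g3=0, g4=1, g5=0, giving Y=0. Observed 1.
Test 1: faults giving observed 1 are {g1 stuck-at-0, g1 inverted output, g4 stuck-at-0, g4 inverted output, g5 stuck-at-1, g5 inverted output}.
Test 2 (x1=1, x2=1, x3=0): fault-free g1=1, g2=0, g3=1, g4=1, g5=0 → 0; observed 0. Eliminates g4 stuck-at-0, g4 inverted output, g5 stuck-at-1, g5 inverted output.
Test 3 (x1=1, x2=0, x3=1): fault-free g1=0, g2=0, g3=0, g4=0, g5=1 → 1; observed 0. Eliminates g1 stuck-at-0.
Only g1 inverted output is consistent with every test.

g1 inverted output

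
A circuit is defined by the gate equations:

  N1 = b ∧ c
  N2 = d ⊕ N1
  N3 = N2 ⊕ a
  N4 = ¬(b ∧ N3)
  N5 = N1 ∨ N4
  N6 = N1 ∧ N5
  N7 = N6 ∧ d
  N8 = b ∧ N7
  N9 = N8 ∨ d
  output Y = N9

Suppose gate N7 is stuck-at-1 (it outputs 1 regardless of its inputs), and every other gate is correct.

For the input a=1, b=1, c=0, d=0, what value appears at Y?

1

Propagate with N7 forced: N1=0, N2=0, N3=1, N4=0, N5=0, N6=0, N7=1 [stuck-at-1], N8=1, N9=1.
So Y = 1. (Without the fault it would be 0.)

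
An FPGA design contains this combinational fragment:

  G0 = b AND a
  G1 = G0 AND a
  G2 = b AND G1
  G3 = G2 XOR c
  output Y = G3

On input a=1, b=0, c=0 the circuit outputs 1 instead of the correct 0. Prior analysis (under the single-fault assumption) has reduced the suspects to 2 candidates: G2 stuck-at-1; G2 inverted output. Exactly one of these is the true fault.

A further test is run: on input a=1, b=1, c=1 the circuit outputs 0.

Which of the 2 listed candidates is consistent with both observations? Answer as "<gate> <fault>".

Evaluate each candidate on input a=1, b=1, c=1:
  G2 stuck-at-1: G0=1, G1=1, G2=1 [stuck-at-1], G3=0 → 0 — matches
  G2 inverted output: G0=1, G1=1, G2=0 [inverted output], G3=1 → 1 — eliminated
Only G2 stuck-at-1 reproduces the observed 0.

G2 stuck-at-1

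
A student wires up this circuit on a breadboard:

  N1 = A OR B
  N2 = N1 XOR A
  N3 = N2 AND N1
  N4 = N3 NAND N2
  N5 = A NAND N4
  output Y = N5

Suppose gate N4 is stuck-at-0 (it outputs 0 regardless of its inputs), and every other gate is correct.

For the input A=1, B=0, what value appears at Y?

1

Propagate with N4 forced: N1=1, N2=0, N3=0, N4=0 [stuck-at-0], N5=1.
So Y = 1. (Without the fault it would be 0.)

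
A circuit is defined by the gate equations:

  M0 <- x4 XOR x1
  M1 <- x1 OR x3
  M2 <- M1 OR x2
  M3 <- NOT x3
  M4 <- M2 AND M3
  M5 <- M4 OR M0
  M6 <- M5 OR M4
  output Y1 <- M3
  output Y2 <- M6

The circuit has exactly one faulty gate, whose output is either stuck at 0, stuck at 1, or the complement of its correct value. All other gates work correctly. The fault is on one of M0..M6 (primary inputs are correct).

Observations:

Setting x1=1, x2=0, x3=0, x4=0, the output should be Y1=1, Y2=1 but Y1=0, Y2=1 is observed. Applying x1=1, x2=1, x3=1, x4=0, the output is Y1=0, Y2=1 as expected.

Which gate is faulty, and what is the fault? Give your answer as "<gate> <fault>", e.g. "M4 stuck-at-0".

Fault-free values for test 1 (x1=1, x2=0, x3=0, x4=0): M0=1, M1=1, M2=1, M3=1, M4=1, M5=1, M6=1, giving Y1=1, Y2=1. Observed Y1=0, Y2=1.
Test 1: faults giving observed Y1=0, Y2=1 are {M3 stuck-at-0, M3 inverted output}.
Test 2 (x1=1, x2=1, x3=1, x4=0): fault-free M0=1, M1=1, M2=1, M3=0, M4=0, M5=1, M6=1 → Y1=0, Y2=1; observed Y1=0, Y2=1. Eliminates M3 inverted output.
Only M3 stuck-at-0 is consistent with every test.

M3 stuck-at-0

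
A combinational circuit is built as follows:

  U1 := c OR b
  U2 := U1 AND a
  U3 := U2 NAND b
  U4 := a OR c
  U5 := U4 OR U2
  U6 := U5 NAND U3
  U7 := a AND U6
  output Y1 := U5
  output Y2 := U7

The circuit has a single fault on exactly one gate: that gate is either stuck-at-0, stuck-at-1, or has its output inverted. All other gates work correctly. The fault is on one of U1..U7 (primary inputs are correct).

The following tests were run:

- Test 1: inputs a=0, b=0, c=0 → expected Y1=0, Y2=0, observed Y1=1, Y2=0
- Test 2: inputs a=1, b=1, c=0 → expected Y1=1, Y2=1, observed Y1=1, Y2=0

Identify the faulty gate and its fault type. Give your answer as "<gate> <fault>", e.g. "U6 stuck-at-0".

Fault-free values for test 1 (a=0, b=0, c=0): U1=0, U2=0, U3=1, U4=0, U5=0, U6=1, U7=0, giving Y1=0, Y2=0. Observed Y1=1, Y2=0.
Test 1: faults giving observed Y1=1, Y2=0 are {U2 stuck-at-1, U2 inverted output, U4 stuck-at-1, U4 inverted output, U5 stuck-at-1, U5 inverted output}.
Test 2 (a=1, b=1, c=0): fault-free U1=1, U2=1, U3=0, U4=1, U5=1, U6=1, U7=1 → Y1=1, Y2=1; observed Y1=1, Y2=0. Eliminates U2 stuck-at-1, U4 stuck-at-1, U4 inverted output, U5 stuck-at-1, U5 inverted output.
Only U2 inverted output is consistent with every test.

U2 inverted output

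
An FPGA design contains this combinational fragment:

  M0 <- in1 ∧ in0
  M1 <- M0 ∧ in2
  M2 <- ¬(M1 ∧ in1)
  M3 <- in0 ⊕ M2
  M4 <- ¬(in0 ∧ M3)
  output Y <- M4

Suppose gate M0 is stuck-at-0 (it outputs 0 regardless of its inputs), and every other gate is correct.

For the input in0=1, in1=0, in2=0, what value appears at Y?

Propagate with M0 forced: M0=0 [stuck-at-0], M1=0, M2=1, M3=0, M4=1.
So Y = 1. (Same as the fault-free value — the fault is masked on this input.)

1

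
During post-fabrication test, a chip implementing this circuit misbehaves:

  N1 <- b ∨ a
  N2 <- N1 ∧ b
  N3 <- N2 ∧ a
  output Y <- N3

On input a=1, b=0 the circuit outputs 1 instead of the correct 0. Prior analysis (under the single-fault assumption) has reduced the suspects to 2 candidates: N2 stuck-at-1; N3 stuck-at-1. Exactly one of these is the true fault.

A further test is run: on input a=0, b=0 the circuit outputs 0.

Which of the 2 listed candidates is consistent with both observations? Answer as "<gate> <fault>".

Evaluate each candidate on input a=0, b=0:
  N2 stuck-at-1: N1=0, N2=1 [stuck-at-1], N3=0 → 0 — matches
  N3 stuck-at-1: N1=0, N2=0, N3=1 [stuck-at-1] → 1 — eliminated
Only N2 stuck-at-1 reproduces the observed 0.

N2 stuck-at-1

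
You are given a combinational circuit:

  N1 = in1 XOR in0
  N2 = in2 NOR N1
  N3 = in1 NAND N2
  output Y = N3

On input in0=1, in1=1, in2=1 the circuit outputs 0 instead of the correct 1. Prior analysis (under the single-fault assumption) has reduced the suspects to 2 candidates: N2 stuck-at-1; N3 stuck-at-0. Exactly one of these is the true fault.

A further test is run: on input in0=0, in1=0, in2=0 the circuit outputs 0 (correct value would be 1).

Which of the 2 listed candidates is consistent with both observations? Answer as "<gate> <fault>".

N3 stuck-at-0

Evaluate each candidate on input in0=0, in1=0, in2=0:
  N2 stuck-at-1: N1=0, N2=1 [stuck-at-1], N3=1 → 1 — eliminated
  N3 stuck-at-0: N1=0, N2=1, N3=0 [stuck-at-0] → 0 — matches
Only N3 stuck-at-0 reproduces the observed 0.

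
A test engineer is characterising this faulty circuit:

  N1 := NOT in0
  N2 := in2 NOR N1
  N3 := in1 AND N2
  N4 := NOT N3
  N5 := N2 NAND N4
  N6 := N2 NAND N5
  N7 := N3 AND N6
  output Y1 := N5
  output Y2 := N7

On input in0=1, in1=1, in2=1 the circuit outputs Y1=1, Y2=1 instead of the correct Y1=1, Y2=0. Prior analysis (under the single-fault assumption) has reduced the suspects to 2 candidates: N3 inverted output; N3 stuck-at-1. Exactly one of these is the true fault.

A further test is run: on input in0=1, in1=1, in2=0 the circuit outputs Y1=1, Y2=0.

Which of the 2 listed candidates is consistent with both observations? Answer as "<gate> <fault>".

Evaluate each candidate on input in0=1, in1=1, in2=0:
  N3 inverted output: N1=0, N2=1, N3=0 [inverted output], N4=1, N5=0, N6=1, N7=0 → Y1=0, Y2=0 — eliminated
  N3 stuck-at-1: N1=0, N2=1, N3=1 [stuck-at-1], N4=0, N5=1, N6=0, N7=0 → Y1=1, Y2=0 — matches
Only N3 stuck-at-1 reproduces the observed Y1=1, Y2=0.

N3 stuck-at-1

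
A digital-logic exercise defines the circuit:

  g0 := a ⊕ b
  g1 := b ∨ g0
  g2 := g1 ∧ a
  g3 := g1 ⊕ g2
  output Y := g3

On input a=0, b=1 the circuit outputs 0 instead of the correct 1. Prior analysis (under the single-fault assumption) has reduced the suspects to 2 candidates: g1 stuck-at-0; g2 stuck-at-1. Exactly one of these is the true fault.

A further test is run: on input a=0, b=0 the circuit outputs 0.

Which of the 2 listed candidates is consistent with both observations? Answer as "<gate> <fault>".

g1 stuck-at-0

Evaluate each candidate on input a=0, b=0:
  g1 stuck-at-0: g0=0, g1=0 [stuck-at-0], g2=0, g3=0 → 0 — matches
  g2 stuck-at-1: g0=0, g1=0, g2=1 [stuck-at-1], g3=1 → 1 — eliminated
Only g1 stuck-at-0 reproduces the observed 0.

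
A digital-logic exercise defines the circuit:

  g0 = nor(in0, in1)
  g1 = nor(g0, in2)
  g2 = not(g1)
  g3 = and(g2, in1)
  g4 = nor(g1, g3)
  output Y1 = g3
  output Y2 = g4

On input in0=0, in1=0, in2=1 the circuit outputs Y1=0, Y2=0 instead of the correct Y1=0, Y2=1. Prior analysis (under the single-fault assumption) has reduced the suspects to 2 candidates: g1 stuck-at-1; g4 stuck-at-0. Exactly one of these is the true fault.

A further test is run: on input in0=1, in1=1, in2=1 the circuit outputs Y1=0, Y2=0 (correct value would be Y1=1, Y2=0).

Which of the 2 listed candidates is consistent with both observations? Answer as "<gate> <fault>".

g1 stuck-at-1

Evaluate each candidate on input in0=1, in1=1, in2=1:
  g1 stuck-at-1: g0=0, g1=1 [stuck-at-1], g2=0, g3=0, g4=0 → Y1=0, Y2=0 — matches
  g4 stuck-at-0: g0=0, g1=0, g2=1, g3=1, g4=0 [stuck-at-0] → Y1=1, Y2=0 — eliminated
Only g1 stuck-at-1 reproduces the observed Y1=0, Y2=0.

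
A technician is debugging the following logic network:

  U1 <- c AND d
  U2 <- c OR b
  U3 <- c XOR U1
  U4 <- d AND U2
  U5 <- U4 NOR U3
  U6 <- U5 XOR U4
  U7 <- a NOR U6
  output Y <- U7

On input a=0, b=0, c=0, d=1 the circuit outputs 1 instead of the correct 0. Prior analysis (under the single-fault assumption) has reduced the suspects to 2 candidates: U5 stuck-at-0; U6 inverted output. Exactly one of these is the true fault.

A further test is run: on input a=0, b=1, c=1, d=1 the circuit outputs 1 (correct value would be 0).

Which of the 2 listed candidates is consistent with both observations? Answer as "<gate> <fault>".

Evaluate each candidate on input a=0, b=1, c=1, d=1:
  U5 stuck-at-0: U1=1, U2=1, U3=0, U4=1, U5=0 [stuck-at-0], U6=1, U7=0 → 0 — eliminated
  U6 inverted output: U1=1, U2=1, U3=0, U4=1, U5=0, U6=0 [inverted output], U7=1 → 1 — matches
Only U6 inverted output reproduces the observed 1.

U6 inverted output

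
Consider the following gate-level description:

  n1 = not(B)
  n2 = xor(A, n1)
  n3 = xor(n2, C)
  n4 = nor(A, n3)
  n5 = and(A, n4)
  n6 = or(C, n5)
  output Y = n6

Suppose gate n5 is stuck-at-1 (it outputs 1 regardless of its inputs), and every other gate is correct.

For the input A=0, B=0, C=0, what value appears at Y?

1

Propagate with n5 forced: n1=1, n2=1, n3=1, n4=0, n5=1 [stuck-at-1], n6=1.
So Y = 1. (Without the fault it would be 0.)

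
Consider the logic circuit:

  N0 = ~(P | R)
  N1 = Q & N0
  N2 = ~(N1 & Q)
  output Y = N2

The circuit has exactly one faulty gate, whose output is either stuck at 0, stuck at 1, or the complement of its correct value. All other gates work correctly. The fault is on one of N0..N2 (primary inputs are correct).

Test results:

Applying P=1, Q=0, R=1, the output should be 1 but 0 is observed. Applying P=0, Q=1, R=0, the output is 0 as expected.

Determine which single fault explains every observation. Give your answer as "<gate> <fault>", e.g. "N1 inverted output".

Fault-free values for test 1 (P=1, Q=0, R=1): N0=0, N1=0, N2=1, giving Y=1. Observed 0.
Test 1: faults giving observed 0 are {N2 stuck-at-0, N2 inverted output}.
Test 2 (P=0, Q=1, R=0): fault-free N0=1, N1=1, N2=0 → 0; observed 0. Eliminates N2 inverted output.
Only N2 stuck-at-0 is consistent with every test.

N2 stuck-at-0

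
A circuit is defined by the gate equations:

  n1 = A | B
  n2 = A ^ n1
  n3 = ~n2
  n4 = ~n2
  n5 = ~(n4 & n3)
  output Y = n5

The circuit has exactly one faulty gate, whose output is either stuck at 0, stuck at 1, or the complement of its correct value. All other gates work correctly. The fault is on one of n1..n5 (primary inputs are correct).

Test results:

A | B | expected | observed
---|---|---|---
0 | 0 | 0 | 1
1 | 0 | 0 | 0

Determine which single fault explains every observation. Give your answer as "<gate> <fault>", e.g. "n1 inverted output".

n1 stuck-at-1

Fault-free values for test 1 (A=0, B=0): n1=0, n2=0, n3=1, n4=1, n5=0, giving Y=0. Observed 1.
Test 1: faults giving observed 1 are {n1 stuck-at-1, n1 inverted output, n2 stuck-at-1, n2 inverted output, n3 stuck-at-0, n3 inverted output, n4 stuck-at-0, n4 inverted output, n5 stuck-at-1, n5 inverted output}.
Test 2 (A=1, B=0): fault-free n1=1, n2=0, n3=1, n4=1, n5=0 → 0; observed 0. Eliminates n1 inverted output, n2 stuck-at-1, n2 inverted output, n3 stuck-at-0, n3 inverted output, n4 stuck-at-0, n4 inverted output, n5 stuck-at-1, n5 inverted output.
Only n1 stuck-at-1 is consistent with every test.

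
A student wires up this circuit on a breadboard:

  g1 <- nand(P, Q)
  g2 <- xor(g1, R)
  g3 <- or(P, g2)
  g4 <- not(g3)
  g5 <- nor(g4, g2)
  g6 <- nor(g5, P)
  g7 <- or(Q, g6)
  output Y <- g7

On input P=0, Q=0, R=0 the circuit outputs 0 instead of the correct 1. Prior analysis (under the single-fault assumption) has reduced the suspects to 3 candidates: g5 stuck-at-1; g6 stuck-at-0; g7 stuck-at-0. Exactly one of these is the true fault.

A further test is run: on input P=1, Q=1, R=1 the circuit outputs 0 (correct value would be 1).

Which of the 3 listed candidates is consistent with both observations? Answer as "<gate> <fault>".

Evaluate each candidate on input P=1, Q=1, R=1:
  g5 stuck-at-1: g1=0, g2=1, g3=1, g4=0, g5=1 [stuck-at-1], g6=0, g7=1 → 1 — eliminated
  g6 stuck-at-0: g1=0, g2=1, g3=1, g4=0, g5=0, g6=0 [stuck-at-0], g7=1 → 1 — eliminated
  g7 stuck-at-0: g1=0, g2=1, g3=1, g4=0, g5=0, g6=0, g7=0 [stuck-at-0] → 0 — matches
Only g7 stuck-at-0 reproduces the observed 0.

g7 stuck-at-0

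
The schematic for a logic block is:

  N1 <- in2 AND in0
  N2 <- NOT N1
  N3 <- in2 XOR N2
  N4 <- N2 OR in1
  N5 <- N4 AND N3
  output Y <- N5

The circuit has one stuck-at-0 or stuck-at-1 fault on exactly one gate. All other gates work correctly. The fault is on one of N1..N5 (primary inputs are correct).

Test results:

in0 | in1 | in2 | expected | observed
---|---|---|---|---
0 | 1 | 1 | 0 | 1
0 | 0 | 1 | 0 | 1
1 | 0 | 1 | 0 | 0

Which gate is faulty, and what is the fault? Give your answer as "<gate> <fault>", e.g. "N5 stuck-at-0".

N3 stuck-at-1

Fault-free values for test 1 (in0=0, in1=1, in2=1): N1=0, N2=1, N3=0, N4=1, N5=0, giving Y=0. Observed 1.
Test 1: faults giving observed 1 are {N1 stuck-at-1, N2 stuck-at-0, N3 stuck-at-1, N5 stuck-at-1}.
Test 2 (in0=0, in1=0, in2=1): fault-free N1=0, N2=1, N3=0, N4=1, N5=0 → 0; observed 1. Eliminates N1 stuck-at-1, N2 stuck-at-0.
Test 3 (in0=1, in1=0, in2=1): fault-free N1=1, N2=0, N3=1, N4=0, N5=0 → 0; observed 0. Eliminates N5 stuck-at-1.
Only N3 stuck-at-1 is consistent with every test.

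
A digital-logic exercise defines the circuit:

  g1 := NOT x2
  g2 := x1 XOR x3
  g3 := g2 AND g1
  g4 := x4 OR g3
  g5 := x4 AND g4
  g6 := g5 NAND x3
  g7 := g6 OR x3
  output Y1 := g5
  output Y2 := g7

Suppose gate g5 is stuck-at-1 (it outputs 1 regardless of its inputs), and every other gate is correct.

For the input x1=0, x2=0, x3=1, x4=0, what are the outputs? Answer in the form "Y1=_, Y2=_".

Y1=1, Y2=1

Propagate with g5 forced: g1=1, g2=1, g3=1, g4=1, g5=1 [stuck-at-1], g6=0, g7=1.
So the outputs are Y1=1, Y2=1. (Without the fault they would be Y1=0, Y2=1.)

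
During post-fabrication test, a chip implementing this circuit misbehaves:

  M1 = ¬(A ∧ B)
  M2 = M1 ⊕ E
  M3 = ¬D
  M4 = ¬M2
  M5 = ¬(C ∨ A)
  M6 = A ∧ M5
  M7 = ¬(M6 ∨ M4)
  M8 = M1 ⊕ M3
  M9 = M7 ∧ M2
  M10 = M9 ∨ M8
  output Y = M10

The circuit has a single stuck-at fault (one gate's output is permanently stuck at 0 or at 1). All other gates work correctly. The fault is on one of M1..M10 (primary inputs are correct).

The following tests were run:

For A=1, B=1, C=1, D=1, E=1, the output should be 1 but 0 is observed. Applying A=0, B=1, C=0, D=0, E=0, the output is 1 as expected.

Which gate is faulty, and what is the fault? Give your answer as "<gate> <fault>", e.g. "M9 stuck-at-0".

M5 stuck-at-1

Fault-free values for test 1 (A=1, B=1, C=1, D=1, E=1): M1=0, M2=1, M3=0, M4=0, M5=0, M6=0, M7=1, M8=0, M9=1, M10=1, giving Y=1. Observed 0.
Test 1: faults giving observed 0 are {M2 stuck-at-0, M4 stuck-at-1, M5 stuck-at-1, M6 stuck-at-1, M7 stuck-at-0, M9 stuck-at-0, M10 stuck-at-0}.
Test 2 (A=0, B=1, C=0, D=0, E=0): fault-free M1=1, M2=1, M3=1, M4=0, M5=1, M6=0, M7=1, M8=0, M9=1, M10=1 → 1; observed 1. Eliminates M2 stuck-at-0, M4 stuck-at-1, M6 stuck-at-1, M7 stuck-at-0, M9 stuck-at-0, M10 stuck-at-0.
Only M5 stuck-at-1 is consistent with every test.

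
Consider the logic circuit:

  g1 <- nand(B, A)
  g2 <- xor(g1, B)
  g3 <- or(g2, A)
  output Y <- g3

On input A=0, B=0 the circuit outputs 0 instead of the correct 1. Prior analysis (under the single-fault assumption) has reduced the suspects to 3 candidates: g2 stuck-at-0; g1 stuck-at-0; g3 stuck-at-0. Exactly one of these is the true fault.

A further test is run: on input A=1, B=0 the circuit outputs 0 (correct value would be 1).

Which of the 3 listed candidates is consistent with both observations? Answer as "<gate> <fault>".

g3 stuck-at-0

Evaluate each candidate on input A=1, B=0:
  g2 stuck-at-0: g1=1, g2=0 [stuck-at-0], g3=1 → 1 — eliminated
  g1 stuck-at-0: g1=0 [stuck-at-0], g2=0, g3=1 → 1 — eliminated
  g3 stuck-at-0: g1=1, g2=1, g3=0 [stuck-at-0] → 0 — matches
Only g3 stuck-at-0 reproduces the observed 0.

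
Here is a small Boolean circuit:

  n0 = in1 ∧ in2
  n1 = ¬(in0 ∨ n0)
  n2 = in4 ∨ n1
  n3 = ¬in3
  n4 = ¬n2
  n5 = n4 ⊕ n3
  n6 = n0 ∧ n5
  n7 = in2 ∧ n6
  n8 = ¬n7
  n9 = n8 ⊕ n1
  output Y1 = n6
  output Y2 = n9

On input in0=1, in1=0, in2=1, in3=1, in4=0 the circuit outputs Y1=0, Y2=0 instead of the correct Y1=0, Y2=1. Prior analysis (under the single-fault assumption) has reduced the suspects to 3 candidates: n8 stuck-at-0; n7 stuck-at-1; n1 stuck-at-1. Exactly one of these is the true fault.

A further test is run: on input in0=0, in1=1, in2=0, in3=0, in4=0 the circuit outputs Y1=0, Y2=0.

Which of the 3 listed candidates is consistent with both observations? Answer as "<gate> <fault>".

n1 stuck-at-1

Evaluate each candidate on input in0=0, in1=1, in2=0, in3=0, in4=0:
  n8 stuck-at-0: n0=0, n1=1, n2=1, n3=1, n4=0, n5=1, n6=0, n7=0, n8=0 [stuck-at-0], n9=1 → Y1=0, Y2=1 — eliminated
  n7 stuck-at-1: n0=0, n1=1, n2=1, n3=1, n4=0, n5=1, n6=0, n7=1 [stuck-at-1], n8=0, n9=1 → Y1=0, Y2=1 — eliminated
  n1 stuck-at-1: n0=0, n1=1 [stuck-at-1], n2=1, n3=1, n4=0, n5=1, n6=0, n7=0, n8=1, n9=0 → Y1=0, Y2=0 — matches
Only n1 stuck-at-1 reproduces the observed Y1=0, Y2=0.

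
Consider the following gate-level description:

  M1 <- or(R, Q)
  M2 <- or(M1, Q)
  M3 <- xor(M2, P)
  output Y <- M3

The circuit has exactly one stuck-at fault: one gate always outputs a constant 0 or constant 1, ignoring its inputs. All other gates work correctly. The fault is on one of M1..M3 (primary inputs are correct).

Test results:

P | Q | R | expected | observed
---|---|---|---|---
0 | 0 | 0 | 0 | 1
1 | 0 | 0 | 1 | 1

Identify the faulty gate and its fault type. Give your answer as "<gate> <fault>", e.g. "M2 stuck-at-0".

Fault-free values for test 1 (P=0, Q=0, R=0): M1=0, M2=0, M3=0, giving Y=0. Observed 1.
Test 1: faults giving observed 1 are {M1 stuck-at-1, M2 stuck-at-1, M3 stuck-at-1}.
Test 2 (P=1, Q=0, R=0): fault-free M1=0, M2=0, M3=1 → 1; observed 1. Eliminates M1 stuck-at-1, M2 stuck-at-1.
Only M3 stuck-at-1 is consistent with every test.

M3 stuck-at-1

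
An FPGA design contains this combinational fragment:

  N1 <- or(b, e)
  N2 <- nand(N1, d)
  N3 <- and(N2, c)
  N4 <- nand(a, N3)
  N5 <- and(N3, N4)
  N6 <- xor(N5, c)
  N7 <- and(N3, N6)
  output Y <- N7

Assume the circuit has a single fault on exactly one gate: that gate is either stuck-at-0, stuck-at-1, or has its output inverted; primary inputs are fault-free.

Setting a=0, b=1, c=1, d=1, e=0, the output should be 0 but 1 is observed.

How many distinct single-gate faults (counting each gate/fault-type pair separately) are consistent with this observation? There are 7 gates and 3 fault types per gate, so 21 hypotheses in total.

2

Fault-free: N1=1, N2=0, N3=0, N4=1, N5=0, N6=1, N7=0 → 0. Observed 1.
  N1: none of the 3 fault types match ✗
  N2: none of the 3 fault types match ✗
  N3: none of the 3 fault types match ✗
  N4: none of the 3 fault types match ✗
  N5: none of the 3 fault types match ✗
  N6: none of the 3 fault types match ✗
  N7: stuck-at-1, inverted output ✓; others ✗
Consistent faults: {N7 stuck-at-1, N7 inverted output} — 2 in all.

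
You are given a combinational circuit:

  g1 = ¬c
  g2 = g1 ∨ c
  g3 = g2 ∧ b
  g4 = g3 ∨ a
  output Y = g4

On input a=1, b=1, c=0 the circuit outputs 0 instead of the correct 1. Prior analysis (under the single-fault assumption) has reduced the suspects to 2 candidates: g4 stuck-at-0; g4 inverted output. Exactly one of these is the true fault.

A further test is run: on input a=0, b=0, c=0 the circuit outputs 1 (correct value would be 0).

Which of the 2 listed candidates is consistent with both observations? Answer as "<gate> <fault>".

g4 inverted output

Evaluate each candidate on input a=0, b=0, c=0:
  g4 stuck-at-0: g1=1, g2=1, g3=0, g4=0 [stuck-at-0] → 0 — eliminated
  g4 inverted output: g1=1, g2=1, g3=0, g4=1 [inverted output] → 1 — matches
Only g4 inverted output reproduces the observed 1.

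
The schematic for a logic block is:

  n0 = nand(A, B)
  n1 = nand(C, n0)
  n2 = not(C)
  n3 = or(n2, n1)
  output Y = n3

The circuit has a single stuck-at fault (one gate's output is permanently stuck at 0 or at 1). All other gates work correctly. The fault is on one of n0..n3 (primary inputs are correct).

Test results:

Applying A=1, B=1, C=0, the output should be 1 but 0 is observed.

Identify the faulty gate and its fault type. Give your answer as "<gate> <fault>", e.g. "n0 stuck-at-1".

Fault-free values for test 1 (A=1, B=1, C=0): n0=0, n1=1, n2=1, n3=1, giving Y=1. Observed 0.
Test 1: faults giving observed 0 are {n3 stuck-at-0}.
Only n3 stuck-at-0 is consistent with every test.

n3 stuck-at-0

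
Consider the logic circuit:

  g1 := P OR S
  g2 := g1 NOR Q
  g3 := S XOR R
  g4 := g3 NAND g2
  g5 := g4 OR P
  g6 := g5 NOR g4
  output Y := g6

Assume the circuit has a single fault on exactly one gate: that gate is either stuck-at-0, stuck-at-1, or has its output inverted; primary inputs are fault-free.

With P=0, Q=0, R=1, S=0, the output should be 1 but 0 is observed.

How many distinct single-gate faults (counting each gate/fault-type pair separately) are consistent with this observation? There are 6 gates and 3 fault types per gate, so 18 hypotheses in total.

Fault-free: g1=0, g2=1, g3=1, g4=0, g5=0, g6=1 → 1. Observed 0.
  g1: stuck-at-1, inverted output ✓; others ✗
  g2: stuck-at-0, inverted output ✓; others ✗
  g3: stuck-at-0, inverted output ✓; others ✗
  g4: stuck-at-1, inverted output ✓; others ✗
  g5: stuck-at-1, inverted output ✓; others ✗
  g6: stuck-at-0, inverted output ✓; others ✗
Consistent faults: {g1 stuck-at-1, g1 inverted output, g2 stuck-at-0, g2 inverted output, g3 stuck-at-0, g3 inverted output, g4 stuck-at-1, g4 inverted output, g5 stuck-at-1, g5 inverted output, g6 stuck-at-0, g6 inverted output} — 12 in all.

12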